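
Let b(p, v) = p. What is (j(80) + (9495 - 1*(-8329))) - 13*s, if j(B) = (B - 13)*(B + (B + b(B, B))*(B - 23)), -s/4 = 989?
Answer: 685652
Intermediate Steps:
s = -3956 (s = -4*989 = -3956)
j(B) = (-13 + B)*(B + 2*B*(-23 + B)) (j(B) = (B - 13)*(B + (B + B)*(B - 23)) = (-13 + B)*(B + (2*B)*(-23 + B)) = (-13 + B)*(B + 2*B*(-23 + B)))
(j(80) + (9495 - 1*(-8329))) - 13*s = (80*(585 - 71*80 + 2*80²) + (9495 - 1*(-8329))) - 13*(-3956) = (80*(585 - 5680 + 2*6400) + (9495 + 8329)) + 51428 = (80*(585 - 5680 + 12800) + 17824) + 51428 = (80*7705 + 17824) + 51428 = (616400 + 17824) + 51428 = 634224 + 51428 = 685652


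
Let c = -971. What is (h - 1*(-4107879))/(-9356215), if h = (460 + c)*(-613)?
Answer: -4421122/9356215 ≈ -0.47253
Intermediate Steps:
h = 313243 (h = (460 - 971)*(-613) = -511*(-613) = 313243)
(h - 1*(-4107879))/(-9356215) = (313243 - 1*(-4107879))/(-9356215) = (313243 + 4107879)*(-1/9356215) = 4421122*(-1/9356215) = -4421122/9356215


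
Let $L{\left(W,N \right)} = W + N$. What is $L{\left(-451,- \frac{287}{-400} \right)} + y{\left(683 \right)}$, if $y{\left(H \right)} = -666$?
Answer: $- \frac{446513}{400} \approx -1116.3$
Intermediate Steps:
$L{\left(W,N \right)} = N + W$
$L{\left(-451,- \frac{287}{-400} \right)} + y{\left(683 \right)} = \left(- \frac{287}{-400} - 451\right) - 666 = \left(\left(-287\right) \left(- \frac{1}{400}\right) - 451\right) - 666 = \left(\frac{287}{400} - 451\right) - 666 = - \frac{180113}{400} - 666 = - \frac{446513}{400}$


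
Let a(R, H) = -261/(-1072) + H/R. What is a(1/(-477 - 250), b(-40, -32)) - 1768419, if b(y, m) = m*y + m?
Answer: -2868366219/1072 ≈ -2.6757e+6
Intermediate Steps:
b(y, m) = m + m*y
a(R, H) = 261/1072 + H/R (a(R, H) = -261*(-1/1072) + H/R = 261/1072 + H/R)
a(1/(-477 - 250), b(-40, -32)) - 1768419 = (261/1072 + (-32*(1 - 40))/(1/(-477 - 250))) - 1768419 = (261/1072 + (-32*(-39))/(1/(-727))) - 1768419 = (261/1072 + 1248/(-1/727)) - 1768419 = (261/1072 + 1248*(-727)) - 1768419 = (261/1072 - 907296) - 1768419 = -972621051/1072 - 1768419 = -2868366219/1072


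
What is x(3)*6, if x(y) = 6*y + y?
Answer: 126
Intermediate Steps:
x(y) = 7*y
x(3)*6 = (7*3)*6 = 21*6 = 126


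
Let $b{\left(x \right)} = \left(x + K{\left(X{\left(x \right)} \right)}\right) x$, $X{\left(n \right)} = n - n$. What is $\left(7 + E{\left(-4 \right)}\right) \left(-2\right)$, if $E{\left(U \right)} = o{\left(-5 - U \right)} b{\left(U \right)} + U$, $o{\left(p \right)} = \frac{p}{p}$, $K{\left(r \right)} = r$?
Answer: $-38$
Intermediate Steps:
$X{\left(n \right)} = 0$
$o{\left(p \right)} = 1$
$b{\left(x \right)} = x^{2}$ ($b{\left(x \right)} = \left(x + 0\right) x = x x = x^{2}$)
$E{\left(U \right)} = U + U^{2}$ ($E{\left(U \right)} = 1 U^{2} + U = U^{2} + U = U + U^{2}$)
$\left(7 + E{\left(-4 \right)}\right) \left(-2\right) = \left(7 - 4 \left(1 - 4\right)\right) \left(-2\right) = \left(7 - -12\right) \left(-2\right) = \left(7 + 12\right) \left(-2\right) = 19 \left(-2\right) = -38$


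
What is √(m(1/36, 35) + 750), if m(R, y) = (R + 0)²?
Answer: √972001/36 ≈ 27.386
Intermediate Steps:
m(R, y) = R²
√(m(1/36, 35) + 750) = √((1/36)² + 750) = √(1/1296 + 750) = √(972001/1296) = √972001/36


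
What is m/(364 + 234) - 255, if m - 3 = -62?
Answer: -152549/598 ≈ -255.10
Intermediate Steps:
m = -59 (m = 3 - 62 = -59)
m/(364 + 234) - 255 = -59/(364 + 234) - 255 = -59/598 - 255 = -152549/598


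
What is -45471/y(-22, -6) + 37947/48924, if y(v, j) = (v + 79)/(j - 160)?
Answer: 41032179427/309852 ≈ 1.3243e+5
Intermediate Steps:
y(v, j) = (79 + v)/(-160 + j)
-45471/y(-22, -6) + 37947/48924 = -45471*(-160 - 6)/(79 - 22) + 37947/48924 = -45471/(57/(-166)) + 37947*(1/48924) = -45471/((-1/166*57)) + 12649/16308 = -45471/(-57/166) + 12649/16308 = -45471*(-166/57) + 12649/16308 = 2516062/19 + 12649/16308 = 41032179427/309852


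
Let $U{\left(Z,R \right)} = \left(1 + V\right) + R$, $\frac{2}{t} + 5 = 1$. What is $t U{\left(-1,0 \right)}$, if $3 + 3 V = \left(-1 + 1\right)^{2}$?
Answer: $0$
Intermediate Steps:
$t = - \frac{1}{2}$ ($t = \frac{2}{-5 + 1} = \frac{2}{-4} = 2 \left(- \frac{1}{4}\right) = - \frac{1}{2} \approx -0.5$)
$V = -1$ ($V = -1 + \frac{\left(-1 + 1\right)^{2}}{3} = -1 + \frac{0^{2}}{3} = -1 + \frac{1}{3} \cdot 0 = -1 + 0 = -1$)
$U{\left(Z,R \right)} = R$ ($U{\left(Z,R \right)} = \left(1 - 1\right) + R = 0 + R = R$)
$t U{\left(-1,0 \right)} = \left(- \frac{1}{2}\right) 0 = 0$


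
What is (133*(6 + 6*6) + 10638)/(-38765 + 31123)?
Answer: -8112/3821 ≈ -2.1230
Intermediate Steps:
(133*(6 + 6*6) + 10638)/(-38765 + 31123) = (133*(6 + 36) + 10638)/(-7642) = (133*42 + 10638)*(-1/7642) = (5586 + 10638)*(-1/7642) = 16224*(-1/7642) = -8112/3821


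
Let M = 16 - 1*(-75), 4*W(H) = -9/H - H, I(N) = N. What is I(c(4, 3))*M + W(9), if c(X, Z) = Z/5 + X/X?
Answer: 1431/10 ≈ 143.10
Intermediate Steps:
c(X, Z) = 1 + Z/5 (c(X, Z) = Z*(1/5) + 1 = Z/5 + 1 = 1 + Z/5)
W(H) = -9/(4*H) - H/4 (W(H) = (-9/H - H)/4 = (-H - 9/H)/4 = -9/(4*H) - H/4)
M = 91 (M = 16 + 75 = 91)
I(c(4, 3))*M + W(9) = (1 + (1/5)*3)*91 + (1/4)*(-9 - 1*9**2)/9 = (1 + 3/5)*91 + (1/4)*(1/9)*(-9 - 1*81) = (8/5)*91 + (1/4)*(1/9)*(-9 - 81) = 728/5 + (1/4)*(1/9)*(-90) = 728/5 - 5/2 = 1431/10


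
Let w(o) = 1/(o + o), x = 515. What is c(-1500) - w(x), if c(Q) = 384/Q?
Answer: -6617/25750 ≈ -0.25697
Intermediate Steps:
w(o) = 1/(2*o)
c(-1500) - w(x) = 384/(-1500) - 1/(2*515) = 384*(-1/1500) - 1/(2*515) = -32/125 - 1*1/1030 = -32/125 - 1/1030 = -6617/25750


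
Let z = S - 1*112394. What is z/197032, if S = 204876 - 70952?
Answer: 10765/98516 ≈ 0.10927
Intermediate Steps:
S = 133924
z = 21530 (z = 133924 - 1*112394 = 133924 - 112394 = 21530)
z/197032 = 21530/197032 = 21530*(1/197032) = 10765/98516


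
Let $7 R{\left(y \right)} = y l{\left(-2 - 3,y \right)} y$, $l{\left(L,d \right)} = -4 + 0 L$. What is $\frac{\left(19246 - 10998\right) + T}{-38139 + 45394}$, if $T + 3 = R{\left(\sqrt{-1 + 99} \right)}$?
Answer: $\frac{8189}{7255} \approx 1.1287$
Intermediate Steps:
$l{\left(L,d \right)} = -4$ ($l{\left(L,d \right)} = -4 + 0 = -4$)
$R{\left(y \right)} = - \frac{4 y^{2}}{7}$ ($R{\left(y \right)} = \frac{y \left(-4\right) y}{7} = \frac{- 4 y y}{7} = \frac{\left(-4\right) y^{2}}{7} = - \frac{4 y^{2}}{7}$)
$T = -59$ ($T = -3 - \frac{4 \left(\sqrt{-1 + 99}\right)^{2}}{7} = -3 - \frac{4 \left(\sqrt{98}\right)^{2}}{7} = -3 - \frac{4 \left(7 \sqrt{2}\right)^{2}}{7} = -3 - 56 = -59$)
$\frac{\left(19246 - 10998\right) + T}{-38139 + 45394} = \frac{\left(19246 - 10998\right) - 59}{-38139 + 45394} = \frac{8248 - 59}{7255} = 8189 \cdot \frac{1}{7255} = \frac{8189}{7255}$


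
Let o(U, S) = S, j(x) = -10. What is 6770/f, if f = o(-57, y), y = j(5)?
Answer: -677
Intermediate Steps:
y = -10
f = -10
6770/f = 6770/(-10) = 6770*(-⅒) = -677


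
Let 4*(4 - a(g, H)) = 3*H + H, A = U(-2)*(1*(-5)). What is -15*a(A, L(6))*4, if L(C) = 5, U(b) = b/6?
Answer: 60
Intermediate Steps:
U(b) = b/6 (U(b) = b*(⅙) = b/6)
A = 5/3 (A = ((⅙)*(-2))*(1*(-5)) = -⅓*(-5) = 5/3 ≈ 1.6667)
a(g, H) = 4 - H (a(g, H) = 4 - (3*H + H)/4 = 4 - H)
-15*a(A, L(6))*4 = -15*(4 - 1*5)*4 = -15*(4 - 5)*4 = -15*(-1)*4 = 15*4 = 60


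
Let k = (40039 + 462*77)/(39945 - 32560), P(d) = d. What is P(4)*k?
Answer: 302452/7385 ≈ 40.955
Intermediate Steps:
k = 75613/7385 (k = (40039 + 35574)/7385 = 75613*(1/7385) = 75613/7385 ≈ 10.239)
P(4)*k = 4*(75613/7385) = 302452/7385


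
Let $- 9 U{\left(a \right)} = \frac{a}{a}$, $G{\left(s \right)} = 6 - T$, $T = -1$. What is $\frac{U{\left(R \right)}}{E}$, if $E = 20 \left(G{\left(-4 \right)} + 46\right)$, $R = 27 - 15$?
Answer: $- \frac{1}{9540} \approx -0.00010482$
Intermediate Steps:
$R = 12$
$G{\left(s \right)} = 7$ ($G{\left(s \right)} = 6 - -1 = 6 + 1 = 7$)
$U{\left(a \right)} = - \frac{1}{9}$ ($U{\left(a \right)} = - \frac{a \frac{1}{a}}{9} = \left(- \frac{1}{9}\right) 1 = - \frac{1}{9}$)
$E = 1060$ ($E = 20 \left(7 + 46\right) = 20 \cdot 53 = 1060$)
$\frac{U{\left(R \right)}}{E} = - \frac{1}{9 \cdot 1060} = \left(- \frac{1}{9}\right) \frac{1}{1060} = - \frac{1}{9540}$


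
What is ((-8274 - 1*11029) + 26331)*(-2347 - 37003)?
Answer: -276551800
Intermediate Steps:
((-8274 - 1*11029) + 26331)*(-2347 - 37003) = ((-8274 - 11029) + 26331)*(-39350) = (-19303 + 26331)*(-39350) = 7028*(-39350) = -276551800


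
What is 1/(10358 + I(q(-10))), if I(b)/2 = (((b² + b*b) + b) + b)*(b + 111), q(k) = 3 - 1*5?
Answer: 1/11230 ≈ 8.9047e-5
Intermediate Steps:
q(k) = -2 (q(k) = 3 - 5 = -2)
I(b) = 2*(111 + b)*(2*b + 2*b²) (I(b) = 2*((((b² + b*b) + b) + b)*(b + 111)) = 2*((((b² + b²) + b) + b)*(111 + b)) = 2*(((2*b² + b) + b)*(111 + b)) = 2*(((b + 2*b²) + b)*(111 + b)) = 2*((2*b + 2*b²)*(111 + b)) = 2*((111 + b)*(2*b + 2*b²)) = 2*(111 + b)*(2*b + 2*b²))
1/(10358 + I(q(-10))) = 1/(10358 + 4*(-2)*(111 + (-2)² + 112*(-2))) = 1/(10358 + 4*(-2)*(111 + 4 - 224)) = 1/(10358 + 4*(-2)*(-109)) = 1/(10358 + 872) = 1/11230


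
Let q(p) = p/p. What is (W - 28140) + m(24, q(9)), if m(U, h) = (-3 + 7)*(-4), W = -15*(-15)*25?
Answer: -22531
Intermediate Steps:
q(p) = 1
W = 5625 (W = 225*25 = 5625)
m(U, h) = -16 (m(U, h) = 4*(-4) = -16)
(W - 28140) + m(24, q(9)) = (5625 - 28140) - 16 = -22515 - 16 = -22531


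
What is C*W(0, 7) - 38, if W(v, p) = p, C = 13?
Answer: 53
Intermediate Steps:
C*W(0, 7) - 38 = 13*7 - 38 = 91 - 38 = 53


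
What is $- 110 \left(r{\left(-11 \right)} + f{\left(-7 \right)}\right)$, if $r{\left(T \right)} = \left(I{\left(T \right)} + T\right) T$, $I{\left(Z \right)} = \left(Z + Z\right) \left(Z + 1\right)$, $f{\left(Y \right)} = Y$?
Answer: $253660$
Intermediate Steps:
$I{\left(Z \right)} = 2 Z \left(1 + Z\right)$
$r{\left(T \right)} = T \left(T + 2 T \left(1 + T\right)\right)$ ($r{\left(T \right)} = \left(2 T \left(1 + T\right) + T\right) T = \left(T + 2 T \left(1 + T\right)\right) T = T \left(T + 2 T \left(1 + T\right)\right)$)
$- 110 \left(r{\left(-11 \right)} + f{\left(-7 \right)}\right) = - 110 \left(\left(-11\right)^{2} \left(3 + 2 \left(-11\right)\right) - 7\right) = - 110 \left(121 \left(3 - 22\right) - 7\right) = - 110 \left(121 \left(-19\right) - 7\right) = - 110 \left(-2299 - 7\right) = \left(-110\right) \left(-2306\right) = 253660$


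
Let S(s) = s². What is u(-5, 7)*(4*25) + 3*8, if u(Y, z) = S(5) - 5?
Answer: 2024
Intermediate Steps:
u(Y, z) = 20 (u(Y, z) = 5² - 5 = 25 - 5 = 20)
u(-5, 7)*(4*25) + 3*8 = 20*(4*25) + 3*8 = 20*100 + 24 = 2000 + 24 = 2024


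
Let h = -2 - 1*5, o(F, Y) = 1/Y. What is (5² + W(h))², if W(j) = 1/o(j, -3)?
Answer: 484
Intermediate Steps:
h = -7 (h = -2 - 5 = -7)
W(j) = -3 (W(j) = 1/(1/(-3)) = 1/(-⅓) = -3)
(5² + W(h))² = (5² - 3)² = (25 - 3)² = 22² = 484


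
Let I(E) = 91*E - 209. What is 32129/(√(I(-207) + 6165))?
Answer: -32129*I*√12881/12881 ≈ -283.09*I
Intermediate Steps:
I(E) = -209 + 91*E
32129/(√(I(-207) + 6165)) = 32129/(√((-209 + 91*(-207)) + 6165)) = 32129/(√((-209 - 18837) + 6165)) = 32129/(√(-19046 + 6165)) = 32129/(√(-12881)) = 32129/((I*√12881)) = 32129*(-I*√12881/12881) = -32129*I*√12881/12881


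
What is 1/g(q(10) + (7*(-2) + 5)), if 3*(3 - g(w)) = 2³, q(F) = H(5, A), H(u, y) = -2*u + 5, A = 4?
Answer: 3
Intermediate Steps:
H(u, y) = 5 - 2*u
q(F) = -5 (q(F) = 5 - 2*5 = 5 - 10 = -5)
g(w) = ⅓ (g(w) = 3 - ⅓*2³ = 3 - ⅓*8 = 3 - 8/3 = ⅓)
1/g(q(10) + (7*(-2) + 5)) = 1/(⅓) = 3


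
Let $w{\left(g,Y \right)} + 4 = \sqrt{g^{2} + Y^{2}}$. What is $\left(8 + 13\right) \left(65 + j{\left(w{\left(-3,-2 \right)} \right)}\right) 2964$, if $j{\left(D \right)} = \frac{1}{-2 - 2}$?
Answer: $4030299$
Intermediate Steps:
$w{\left(g,Y \right)} = -4 + \sqrt{Y^{2} + g^{2}}$ ($w{\left(g,Y \right)} = -4 + \sqrt{g^{2} + Y^{2}} = -4 + \sqrt{Y^{2} + g^{2}}$)
$j{\left(D \right)} = - \frac{1}{4}$ ($j{\left(D \right)} = \frac{1}{-2 + \left(-5 + 3\right)} = \frac{1}{-2 - 2} = \frac{1}{-4} = - \frac{1}{4}$)
$\left(8 + 13\right) \left(65 + j{\left(w{\left(-3,-2 \right)} \right)}\right) 2964 = \left(8 + 13\right) \left(65 - \frac{1}{4}\right) 2964 = 21 \cdot \frac{259}{4} \cdot 2964 = \frac{5439}{4} \cdot 2964 = 4030299$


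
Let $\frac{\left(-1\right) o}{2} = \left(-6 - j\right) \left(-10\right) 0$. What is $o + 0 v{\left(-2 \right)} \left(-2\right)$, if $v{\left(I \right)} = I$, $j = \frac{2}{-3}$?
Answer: $0$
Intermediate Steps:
$j = - \frac{2}{3}$ ($j = 2 \left(- \frac{1}{3}\right) = - \frac{2}{3} \approx -0.66667$)
$o = 0$ ($o = - 2 \left(-6 - - \frac{2}{3}\right) \left(-10\right) 0 = - 2 \left(-6 + \frac{2}{3}\right) \left(-10\right) 0 = - 2 \left(- \frac{16}{3}\right) \left(-10\right) 0 = - 2 \cdot \frac{160}{3} \cdot 0 = \left(-2\right) 0 = 0$)
$o + 0 v{\left(-2 \right)} \left(-2\right) = 0 + 0 \left(-2\right) \left(-2\right) = 0 + 0 \left(-2\right) = 0 + 0 = 0$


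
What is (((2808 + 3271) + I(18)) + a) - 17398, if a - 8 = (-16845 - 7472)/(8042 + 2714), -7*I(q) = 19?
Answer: -852002395/75292 ≈ -11316.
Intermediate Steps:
I(q) = -19/7 (I(q) = -1/7*19 = -19/7)
a = 61731/10756 (a = 8 + (-16845 - 7472)/(8042 + 2714) = 8 - 24317/10756 = 61731/10756 ≈ 5.7392)
(((2808 + 3271) + I(18)) + a) - 17398 = (((2808 + 3271) - 19/7) + 61731/10756) - 17398 = ((6079 - 19/7) + 61731/10756) - 17398 = (42534/7 + 61731/10756) - 17398 = 457927821/75292 - 17398 = -852002395/75292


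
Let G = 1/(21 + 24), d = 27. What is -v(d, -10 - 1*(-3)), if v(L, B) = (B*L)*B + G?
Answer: -59536/45 ≈ -1323.0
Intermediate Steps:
G = 1/45 ≈ 0.022222
v(L, B) = 1/45 + L*B² (v(L, B) = (B*L)*B + 1/45 = L*B² + 1/45 = 1/45 + L*B²)
-v(d, -10 - 1*(-3)) = -(1/45 + 27*(-10 - 1*(-3))²) = -(1/45 + 27*(-10 + 3)²) = -(1/45 + 27*(-7)²) = -(1/45 + 27*49) = -(1/45 + 1323) = -1*59536/45 = -59536/45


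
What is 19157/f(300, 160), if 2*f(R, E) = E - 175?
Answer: -38314/15 ≈ -2554.3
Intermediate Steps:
f(R, E) = -175/2 + E/2 (f(R, E) = (E - 175)/2 = (-175 + E)/2 = -175/2 + E/2)
19157/f(300, 160) = 19157/(-175/2 + (1/2)*160) = 19157/(-175/2 + 80) = 19157/(-15/2) = 19157*(-2/15) = -38314/15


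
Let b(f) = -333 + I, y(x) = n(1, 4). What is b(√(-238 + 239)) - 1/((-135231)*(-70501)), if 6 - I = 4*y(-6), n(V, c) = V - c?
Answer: -3003185030266/9533920731 ≈ -315.00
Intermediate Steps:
y(x) = -3 (y(x) = 1 - 1*4 = 1 - 4 = -3)
I = 18 (I = 6 - 4*(-3) = 6 - 1*(-12) = 6 + 12 = 18)
b(f) = -315 (b(f) = -333 + 18 = -315)
b(√(-238 + 239)) - 1/((-135231)*(-70501)) = -315 - 1/((-135231)*(-70501)) = -315 - (-1)*(-1)/(135231*70501) = -315 - 1*1/9533920731 = -315 - 1/9533920731 = -3003185030266/9533920731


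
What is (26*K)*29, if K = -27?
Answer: -20358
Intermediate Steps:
(26*K)*29 = (26*(-27))*29 = -702*29 = -20358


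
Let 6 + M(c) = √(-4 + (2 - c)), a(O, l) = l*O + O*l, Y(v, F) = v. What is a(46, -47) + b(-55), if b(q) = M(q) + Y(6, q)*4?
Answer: -4306 + √53 ≈ -4298.7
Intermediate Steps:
a(O, l) = 2*O*l (a(O, l) = O*l + O*l = 2*O*l)
M(c) = -6 + √(-2 - c) (M(c) = -6 + √(-4 + (2 - c)) = -6 + √(-2 - c))
b(q) = 18 + √(-2 - q) (b(q) = (-6 + √(-2 - q)) + 6*4 = (-6 + √(-2 - q)) + 24 = 18 + √(-2 - q))
a(46, -47) + b(-55) = 2*46*(-47) + (18 + √(-2 - 1*(-55))) = -4324 + (18 + √(-2 + 55)) = -4324 + (18 + √53) = -4306 + √53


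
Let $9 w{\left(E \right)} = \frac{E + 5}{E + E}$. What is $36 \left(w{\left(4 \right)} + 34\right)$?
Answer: $\frac{2457}{2} \approx 1228.5$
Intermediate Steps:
$w{\left(E \right)} = \frac{5 + E}{18 E}$ ($w{\left(E \right)} = \frac{\left(E + 5\right) \frac{1}{E + E}}{9} = \frac{\left(5 + E\right) \frac{1}{2 E}}{9} = \frac{\frac{1}{2} \frac{1}{E} \left(5 + E\right)}{9} = \frac{5 + E}{18 E}$)
$36 \left(w{\left(4 \right)} + 34\right) = 36 \left(\frac{5 + 4}{18 \cdot 4} + 34\right) = 36 \left(\frac{1}{18} \cdot \frac{1}{4} \cdot 9 + 34\right) = 36 \left(\frac{1}{8} + 34\right) = 36 \cdot \frac{273}{8} = \frac{2457}{2}$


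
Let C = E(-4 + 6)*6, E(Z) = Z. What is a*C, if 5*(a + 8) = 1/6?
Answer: -478/5 ≈ -95.600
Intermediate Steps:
C = 12 (C = (-4 + 6)*6 = 2*6 = 12)
a = -239/30 (a = -8 + (1/5)/6 = -8 + (1/5)*(1/6) = -8 + 1/30 = -239/30 ≈ -7.9667)
a*C = -239/30*12 = -478/5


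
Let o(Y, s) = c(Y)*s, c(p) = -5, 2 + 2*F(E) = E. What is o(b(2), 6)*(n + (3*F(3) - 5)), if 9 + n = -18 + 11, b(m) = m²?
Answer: 585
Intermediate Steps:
F(E) = -1 + E/2
n = -16 (n = -9 + (-18 + 11) = -9 - 7 = -16)
o(Y, s) = -5*s
o(b(2), 6)*(n + (3*F(3) - 5)) = (-5*6)*(-16 + (3*(-1 + (½)*3) - 5)) = -30*(-16 + (3*(-1 + 3/2) - 5)) = -30*(-16 + (3*(½) - 5)) = -30*(-16 + (3/2 - 5)) = -30*(-16 - 7/2) = -30*(-39/2) = 585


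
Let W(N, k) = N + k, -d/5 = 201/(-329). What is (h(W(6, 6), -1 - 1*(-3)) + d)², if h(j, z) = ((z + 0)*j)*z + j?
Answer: 430355025/108241 ≈ 3975.9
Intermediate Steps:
d = 1005/329 (d = -1005/(-329) = -1005*(-1)/329 = -5*(-201/329) = 1005/329 ≈ 3.0547)
h(j, z) = j + j*z² (h(j, z) = (z*j)*z + j = (j*z)*z + j = j*z² + j = j + j*z²)
(h(W(6, 6), -1 - 1*(-3)) + d)² = ((6 + 6)*(1 + (-1 - 1*(-3))²) + 1005/329)² = (12*(1 + (-1 + 3)²) + 1005/329)² = (12*(1 + 2²) + 1005/329)² = (12*(1 + 4) + 1005/329)² = (12*5 + 1005/329)² = (60 + 1005/329)² = (20745/329)² = 430355025/108241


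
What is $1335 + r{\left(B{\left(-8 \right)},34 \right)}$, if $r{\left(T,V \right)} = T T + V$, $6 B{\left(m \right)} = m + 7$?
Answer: $\frac{49285}{36} \approx 1369.0$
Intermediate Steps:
$B{\left(m \right)} = \frac{7}{6} + \frac{m}{6}$ ($B{\left(m \right)} = \frac{m + 7}{6} = \frac{7 + m}{6} = \frac{7}{6} + \frac{m}{6}$)
$r{\left(T,V \right)} = V + T^{2}$ ($r{\left(T,V \right)} = T^{2} + V = V + T^{2}$)
$1335 + r{\left(B{\left(-8 \right)},34 \right)} = 1335 + \left(34 + \left(\frac{7}{6} + \frac{1}{6} \left(-8\right)\right)^{2}\right) = 1335 + \left(34 + \left(\frac{7}{6} - \frac{4}{3}\right)^{2}\right) = 1335 + \left(34 + \left(- \frac{1}{6}\right)^{2}\right) = 1335 + \left(34 + \frac{1}{36}\right) = 1335 + \frac{1225}{36} = \frac{49285}{36}$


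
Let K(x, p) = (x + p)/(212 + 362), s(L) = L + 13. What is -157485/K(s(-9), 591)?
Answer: -2582754/17 ≈ -1.5193e+5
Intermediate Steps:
s(L) = 13 + L
K(x, p) = p/574 + x/574 (K(x, p) = (p + x)/574 = (p + x)*(1/574) = p/574 + x/574)
-157485/K(s(-9), 591) = -157485/((1/574)*591 + (13 - 9)/574) = -157485/(591/574 + (1/574)*4) = -157485/(591/574 + 2/287) = -157485/85/82 = -157485*82/85 = -2582754/17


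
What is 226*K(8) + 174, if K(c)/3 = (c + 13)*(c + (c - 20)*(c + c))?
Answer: -2619618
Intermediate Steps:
K(c) = 3*(13 + c)*(c + 2*c*(-20 + c)) (K(c) = 3*((c + 13)*(c + (c - 20)*(c + c))) = 3*((13 + c)*(c + (-20 + c)*(2*c))) = 3*((13 + c)*(c + 2*c*(-20 + c))) = 3*(13 + c)*(c + 2*c*(-20 + c)))
226*K(8) + 174 = 226*(3*8*(-507 - 13*8 + 2*8²)) + 174 = 226*(3*8*(-507 - 104 + 2*64)) + 174 = 226*(3*8*(-507 - 104 + 128)) + 174 = 226*(3*8*(-483)) + 174 = 226*(-11592) + 174 = -2619792 + 174 = -2619618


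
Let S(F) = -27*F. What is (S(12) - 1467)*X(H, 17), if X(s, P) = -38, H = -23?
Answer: 68058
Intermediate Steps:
(S(12) - 1467)*X(H, 17) = (-27*12 - 1467)*(-38) = (-324 - 1467)*(-38) = -1791*(-38) = 68058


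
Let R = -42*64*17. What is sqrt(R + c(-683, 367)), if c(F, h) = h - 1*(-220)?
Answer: I*sqrt(45109) ≈ 212.39*I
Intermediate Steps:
c(F, h) = 220 + h (c(F, h) = h + 220 = 220 + h)
R = -45696 (R = -2688*17 = -45696)
sqrt(R + c(-683, 367)) = sqrt(-45696 + (220 + 367)) = sqrt(-45696 + 587) = sqrt(-45109) = I*sqrt(45109)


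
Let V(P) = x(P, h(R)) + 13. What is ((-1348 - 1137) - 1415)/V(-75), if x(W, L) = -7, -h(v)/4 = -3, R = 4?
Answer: -650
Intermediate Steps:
h(v) = 12 (h(v) = -4*(-3) = 12)
V(P) = 6 (V(P) = -7 + 13 = 6)
((-1348 - 1137) - 1415)/V(-75) = ((-1348 - 1137) - 1415)/6 = (-2485 - 1415)*(⅙) = -3900*⅙ = -650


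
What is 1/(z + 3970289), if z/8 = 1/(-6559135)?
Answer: 6559135/26041661540007 ≈ 2.5187e-7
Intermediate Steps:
z = -8/6559135 (z = 8/(-6559135) = 8*(-1/6559135) = -8/6559135 ≈ -1.2197e-6)
1/(z + 3970289) = 1/(-8/6559135 + 3970289) = 1/(26041661540007/6559135) = 6559135/26041661540007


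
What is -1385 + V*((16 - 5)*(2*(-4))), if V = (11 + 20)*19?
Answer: -53217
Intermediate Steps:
V = 589 (V = 31*19 = 589)
-1385 + V*((16 - 5)*(2*(-4))) = -1385 + 589*((16 - 5)*(2*(-4))) = -1385 + 589*(11*(-8)) = -1385 + 589*(-88) = -1385 - 51832 = -53217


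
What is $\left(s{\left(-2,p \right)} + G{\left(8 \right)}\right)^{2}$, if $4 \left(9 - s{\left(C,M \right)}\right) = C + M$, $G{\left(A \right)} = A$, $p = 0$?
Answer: $\frac{1225}{4} \approx 306.25$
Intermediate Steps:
$s{\left(C,M \right)} = 9 - \frac{C}{4} - \frac{M}{4}$ ($s{\left(C,M \right)} = 9 - \frac{C + M}{4} = 9 - \left(\frac{C}{4} + \frac{M}{4}\right) = 9 - \frac{C}{4} - \frac{M}{4}$)
$\left(s{\left(-2,p \right)} + G{\left(8 \right)}\right)^{2} = \left(\left(9 - - \frac{1}{2} - 0\right) + 8\right)^{2} = \left(\left(9 + \frac{1}{2} + 0\right) + 8\right)^{2} = \left(\frac{19}{2} + 8\right)^{2} = \left(\frac{35}{2}\right)^{2} = \frac{1225}{4}$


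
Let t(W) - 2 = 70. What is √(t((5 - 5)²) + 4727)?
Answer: √4799 ≈ 69.275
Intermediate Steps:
t(W) = 72 (t(W) = 2 + 70 = 72)
√(t((5 - 5)²) + 4727) = √(72 + 4727) = √4799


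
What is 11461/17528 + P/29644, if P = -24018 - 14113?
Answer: -82152571/129900008 ≈ -0.63243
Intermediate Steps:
P = -38131
11461/17528 + P/29644 = 11461/17528 - 38131/29644 = -82152571/129900008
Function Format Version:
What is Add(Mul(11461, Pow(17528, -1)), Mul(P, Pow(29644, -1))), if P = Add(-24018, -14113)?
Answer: Rational(-82152571, 129900008) ≈ -0.63243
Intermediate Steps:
P = -38131
Add(Mul(11461, Pow(17528, -1)), Mul(P, Pow(29644, -1))) = Add(Mul(11461, Pow(17528, -1)), Mul(-38131, Pow(29644, -1))) = Add(Mul(11461, Rational(1, 17528)), Mul(-38131, Rational(1, 29644))) = Add(Rational(11461, 17528), Rational(-38131, 29644)) = Rational(-82152571, 129900008)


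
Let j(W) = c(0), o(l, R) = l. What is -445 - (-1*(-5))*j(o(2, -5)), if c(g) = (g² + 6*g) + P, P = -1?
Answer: -440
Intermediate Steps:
c(g) = -1 + g² + 6*g (c(g) = (g² + 6*g) - 1 = -1 + g² + 6*g)
j(W) = -1 (j(W) = -1 + 0² + 6*0 = -1 + 0 + 0 = -1)
-445 - (-1*(-5))*j(o(2, -5)) = -445 - (-1*(-5))*(-1) = -445 - 5*(-1) = -445 - 1*(-5) = -445 + 5 = -440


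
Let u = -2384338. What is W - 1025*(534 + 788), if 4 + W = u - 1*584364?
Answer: -4323756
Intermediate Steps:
W = -2968706 (W = -4 + (-2384338 - 1*584364) = -4 + (-2384338 - 584364) = -4 - 2968702 = -2968706)
W - 1025*(534 + 788) = -2968706 - 1025*(534 + 788) = -2968706 - 1025*1322 = -2968706 - 1355050 = -4323756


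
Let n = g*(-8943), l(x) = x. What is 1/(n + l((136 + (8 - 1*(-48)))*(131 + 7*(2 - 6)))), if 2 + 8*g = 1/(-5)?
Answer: 40/889413 ≈ 4.4973e-5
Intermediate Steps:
g = -11/40 (g = -¼ + (⅛)/(-5) = -¼ + (⅛)*(-⅕) = -¼ - 1/40 = -11/40 ≈ -0.27500)
n = 98373/40 (n = -11/40*(-8943) = 98373/40 ≈ 2459.3)
1/(n + l((136 + (8 - 1*(-48)))*(131 + 7*(2 - 6)))) = 1/(98373/40 + (136 + (8 - 1*(-48)))*(131 + 7*(2 - 6))) = 1/(98373/40 + (136 + (8 + 48))*(131 + 7*(-4))) = 1/(98373/40 + (136 + 56)*(131 - 28)) = 1/(98373/40 + 192*103) = 1/(98373/40 + 19776) = 1/(889413/40) = 40/889413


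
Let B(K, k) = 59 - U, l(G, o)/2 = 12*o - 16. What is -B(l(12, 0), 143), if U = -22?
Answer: -81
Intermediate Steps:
l(G, o) = -32 + 24*o (l(G, o) = 2*(12*o - 16) = 2*(-16 + 12*o) = -32 + 24*o)
B(K, k) = 81 (B(K, k) = 59 - 1*(-22) = 59 + 22 = 81)
-B(l(12, 0), 143) = -1*81 = -81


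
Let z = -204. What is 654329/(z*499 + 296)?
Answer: -654329/101500 ≈ -6.4466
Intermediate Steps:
654329/(z*499 + 296) = 654329/(-204*499 + 296) = 654329/(-101796 + 296) = 654329/(-101500) = 654329*(-1/101500) = -654329/101500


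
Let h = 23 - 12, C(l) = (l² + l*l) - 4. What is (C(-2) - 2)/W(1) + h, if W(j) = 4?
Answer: 23/2 ≈ 11.500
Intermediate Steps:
C(l) = -4 + 2*l² (C(l) = (l² + l²) - 4 = 2*l² - 4 = -4 + 2*l²)
h = 11
(C(-2) - 2)/W(1) + h = ((-4 + 2*(-2)²) - 2)/4 + 11 = ((-4 + 2*4) - 2)/4 + 11 = ((-4 + 8) - 2)/4 + 11 = (4 - 2)/4 + 11 = (¼)*2 + 11 = ½ + 11 = 23/2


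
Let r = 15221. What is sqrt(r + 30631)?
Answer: 2*sqrt(11463) ≈ 214.13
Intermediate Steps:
sqrt(r + 30631) = sqrt(15221 + 30631) = sqrt(45852) = 2*sqrt(11463)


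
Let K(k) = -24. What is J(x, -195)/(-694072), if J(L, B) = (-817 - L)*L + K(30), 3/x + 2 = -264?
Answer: 1046187/49109758432 ≈ 2.1303e-5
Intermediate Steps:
x = -3/266 (x = 3/(-2 - 264) = 3/(-266) = 3*(-1/266) = -3/266 ≈ -0.011278)
J(L, B) = -24 + L*(-817 - L) (J(L, B) = (-817 - L)*L - 24 = L*(-817 - L) - 24 = -24 + L*(-817 - L))
J(x, -195)/(-694072) = (-24 - (-3/266)² - 817*(-3/266))/(-694072) = (-24 - 1*9/70756 + 129/14)*(-1/694072) = (-24 - 9/70756 + 129/14)*(-1/694072) = -1046187/70756*(-1/694072) = 1046187/49109758432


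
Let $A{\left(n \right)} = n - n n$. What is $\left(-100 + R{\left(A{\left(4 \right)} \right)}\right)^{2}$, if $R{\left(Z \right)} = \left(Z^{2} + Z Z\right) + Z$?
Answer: $30976$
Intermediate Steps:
$A{\left(n \right)} = n - n^{2}$
$R{\left(Z \right)} = Z + 2 Z^{2}$ ($R{\left(Z \right)} = \left(Z^{2} + Z^{2}\right) + Z = 2 Z^{2} + Z = Z + 2 Z^{2}$)
$\left(-100 + R{\left(A{\left(4 \right)} \right)}\right)^{2} = \left(-100 + 4 \left(1 - 4\right) \left(1 + 2 \cdot 4 \left(1 - 4\right)\right)\right)^{2} = \left(-100 + 4 \left(-3\right) \left(1 + 2 \cdot 4 \left(-3\right)\right)\right)^{2} = \left(-100 - 12 \left(1 + 2 \left(-12\right)\right)\right)^{2} = \left(-100 - 12 \left(1 - 24\right)\right)^{2} = \left(-100 - -276\right)^{2} = \left(-100 + 276\right)^{2} = 176^{2} = 30976$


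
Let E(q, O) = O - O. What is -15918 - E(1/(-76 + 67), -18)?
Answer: -15918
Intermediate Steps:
E(q, O) = 0
-15918 - E(1/(-76 + 67), -18) = -15918 - 1*0 = -15918 + 0 = -15918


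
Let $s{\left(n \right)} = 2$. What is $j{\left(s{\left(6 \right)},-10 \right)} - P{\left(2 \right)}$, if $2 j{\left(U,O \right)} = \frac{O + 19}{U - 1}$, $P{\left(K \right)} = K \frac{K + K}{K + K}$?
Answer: $\frac{5}{2} \approx 2.5$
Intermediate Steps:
$P{\left(K \right)} = K$ ($P{\left(K \right)} = K \frac{2 K}{2 K} = K 2 K \frac{1}{2 K} = K 1 = K$)
$j{\left(U,O \right)} = \frac{19 + O}{2 \left(-1 + U\right)}$ ($j{\left(U,O \right)} = \frac{\left(O + 19\right) \frac{1}{U - 1}}{2} = \frac{\left(19 + O\right) \frac{1}{-1 + U}}{2} = \frac{\frac{1}{-1 + U} \left(19 + O\right)}{2} = \frac{19 + O}{2 \left(-1 + U\right)}$)
$j{\left(s{\left(6 \right)},-10 \right)} - P{\left(2 \right)} = \frac{19 - 10}{2 \left(-1 + 2\right)} - 2 = \frac{1}{2} \cdot 1^{-1} \cdot 9 - 2 = \frac{1}{2} \cdot 1 \cdot 9 - 2 = \frac{9}{2} - 2 = \frac{5}{2}$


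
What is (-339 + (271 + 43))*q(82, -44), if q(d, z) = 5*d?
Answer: -10250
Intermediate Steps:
(-339 + (271 + 43))*q(82, -44) = (-339 + (271 + 43))*(5*82) = (-339 + 314)*410 = -25*410 = -10250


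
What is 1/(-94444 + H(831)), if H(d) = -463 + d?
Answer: -1/94076 ≈ -1.0630e-5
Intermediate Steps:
1/(-94444 + H(831)) = 1/(-94444 + (-463 + 831)) = 1/(-94444 + 368) = 1/(-94076) = -1/94076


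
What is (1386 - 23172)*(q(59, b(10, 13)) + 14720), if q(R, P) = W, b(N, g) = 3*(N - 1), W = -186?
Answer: -316637724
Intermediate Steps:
b(N, g) = -3 + 3*N (b(N, g) = 3*(-1 + N) = -3 + 3*N)
q(R, P) = -186
(1386 - 23172)*(q(59, b(10, 13)) + 14720) = (1386 - 23172)*(-186 + 14720) = -21786*14534 = -316637724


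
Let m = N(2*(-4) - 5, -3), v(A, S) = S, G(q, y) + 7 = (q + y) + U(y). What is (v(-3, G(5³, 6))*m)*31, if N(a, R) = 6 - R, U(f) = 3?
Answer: 35433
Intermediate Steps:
G(q, y) = -4 + q + y (G(q, y) = -7 + ((q + y) + 3) = -7 + (3 + q + y) = -4 + q + y)
m = 9 (m = 6 - 1*(-3) = 6 + 3 = 9)
(v(-3, G(5³, 6))*m)*31 = ((-4 + 5³ + 6)*9)*31 = ((-4 + 125 + 6)*9)*31 = (127*9)*31 = 1143*31 = 35433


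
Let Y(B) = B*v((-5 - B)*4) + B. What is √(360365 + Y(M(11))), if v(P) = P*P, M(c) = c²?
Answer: 3*√3455158 ≈ 5576.4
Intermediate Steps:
v(P) = P²
Y(B) = B + B*(-20 - 4*B)² (Y(B) = B*((-5 - B)*4)² + B = B*(-20 - 4*B)² + B = B + B*(-20 - 4*B)²)
√(360365 + Y(M(11))) = √(360365 + 11²*(1 + 16*(5 + 11²)²)) = √(360365 + 121*(1 + 16*(5 + 121)²)) = √(360365 + 121*(1 + 16*126²)) = √(360365 + 121*(1 + 16*15876)) = √(360365 + 121*(1 + 254016)) = √(360365 + 121*254017) = √(360365 + 30736057) = √31096422 = 3*√3455158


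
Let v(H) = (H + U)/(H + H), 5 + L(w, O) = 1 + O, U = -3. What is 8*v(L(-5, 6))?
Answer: -2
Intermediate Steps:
L(w, O) = -4 + O (L(w, O) = -5 + (1 + O) = -4 + O)
v(H) = (-3 + H)/(2*H) (v(H) = (H - 3)/(H + H) = (-3 + H)/((2*H)) = (-3 + H)*(1/(2*H)) = (-3 + H)/(2*H))
8*v(L(-5, 6)) = 8*((-3 + (-4 + 6))/(2*(-4 + 6))) = 8*((½)*(-3 + 2)/2) = 8*((½)*(½)*(-1)) = 8*(-¼) = -2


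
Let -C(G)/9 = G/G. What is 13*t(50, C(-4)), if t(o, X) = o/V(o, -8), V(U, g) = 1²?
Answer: 650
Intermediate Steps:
C(G) = -9 (C(G) = -9*G/G = -9*1 = -9)
V(U, g) = 1
t(o, X) = o (t(o, X) = o/1 = o*1 = o)
13*t(50, C(-4)) = 13*50 = 650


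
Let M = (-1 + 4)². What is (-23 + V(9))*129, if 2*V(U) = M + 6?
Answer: -3999/2 ≈ -1999.5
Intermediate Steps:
M = 9 (M = 3² = 9)
V(U) = 15/2 (V(U) = (9 + 6)/2 = (½)*15 = 15/2)
(-23 + V(9))*129 = (-23 + 15/2)*129 = -31/2*129 = -3999/2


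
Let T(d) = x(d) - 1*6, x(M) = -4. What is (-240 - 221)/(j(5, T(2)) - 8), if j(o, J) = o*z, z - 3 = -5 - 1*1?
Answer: 461/23 ≈ 20.043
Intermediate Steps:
z = -3 (z = 3 + (-5 - 1*1) = 3 + (-5 - 1) = 3 - 6 = -3)
T(d) = -10 (T(d) = -4 - 1*6 = -4 - 6 = -10)
j(o, J) = -3*o (j(o, J) = o*(-3) = -3*o)
(-240 - 221)/(j(5, T(2)) - 8) = (-240 - 221)/(-3*5 - 8) = -461/(-15 - 8) = -461/(-23) = -461*(-1/23) = 461/23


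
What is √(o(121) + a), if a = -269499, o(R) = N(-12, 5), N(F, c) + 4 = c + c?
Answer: I*√269493 ≈ 519.13*I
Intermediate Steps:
N(F, c) = -4 + 2*c (N(F, c) = -4 + (c + c) = -4 + 2*c)
o(R) = 6 (o(R) = -4 + 2*5 = -4 + 10 = 6)
√(o(121) + a) = √(6 - 269499) = √(-269493) = I*√269493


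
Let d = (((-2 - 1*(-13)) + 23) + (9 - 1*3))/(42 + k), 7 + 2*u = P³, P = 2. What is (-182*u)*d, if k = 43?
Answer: -728/17 ≈ -42.824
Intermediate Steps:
u = ½ (u = -7/2 + (½)*2³ = -7/2 + (½)*8 = -7/2 + 4 = ½ ≈ 0.50000)
d = 8/17 (d = (((-2 - 1*(-13)) + 23) + (9 - 1*3))/(42 + 43) = (((-2 + 13) + 23) + (9 - 3))/85 = ((11 + 23) + 6)*(1/85) = (34 + 6)*(1/85) = 40*(1/85) = 8/17 ≈ 0.47059)
(-182*u)*d = -182*½*(8/17) = -91*8/17 = -728/17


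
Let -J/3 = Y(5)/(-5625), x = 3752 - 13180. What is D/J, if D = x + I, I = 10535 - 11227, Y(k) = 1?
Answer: -18975000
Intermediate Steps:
x = -9428
I = -692
J = 1/1875 (J = -3/(-5625) = -(-1)/1875 = -3*(-1/5625) = 1/1875 ≈ 0.00053333)
D = -10120 (D = -9428 - 692 = -10120)
D/J = -10120/1/1875 = -10120*1875 = -18975000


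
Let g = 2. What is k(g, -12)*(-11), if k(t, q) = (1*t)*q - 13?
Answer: 407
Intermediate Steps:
k(t, q) = -13 + q*t (k(t, q) = t*q - 13 = q*t - 13 = -13 + q*t)
k(g, -12)*(-11) = (-13 - 12*2)*(-11) = (-13 - 24)*(-11) = -37*(-11) = 407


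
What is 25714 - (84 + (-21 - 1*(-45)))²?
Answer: 14050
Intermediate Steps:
25714 - (84 + (-21 - 1*(-45)))² = 25714 - (84 + (-21 + 45))² = 25714 - (84 + 24)² = 25714 - 1*108² = 25714 - 1*11664 = 25714 - 11664 = 14050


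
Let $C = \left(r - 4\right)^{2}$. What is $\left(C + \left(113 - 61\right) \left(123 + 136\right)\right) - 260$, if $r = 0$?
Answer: $13224$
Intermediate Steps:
$C = 16$ ($C = \left(0 - 4\right)^{2} = \left(-4\right)^{2} = 16$)
$\left(C + \left(113 - 61\right) \left(123 + 136\right)\right) - 260 = \left(16 + \left(113 - 61\right) \left(123 + 136\right)\right) - 260 = \left(16 + 52 \cdot 259\right) - 260 = \left(16 + 13468\right) - 260 = 13484 - 260 = 13224$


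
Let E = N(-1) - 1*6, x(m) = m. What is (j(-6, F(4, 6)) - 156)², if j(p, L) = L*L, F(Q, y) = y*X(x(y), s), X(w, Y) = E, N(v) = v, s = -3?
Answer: 2585664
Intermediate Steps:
E = -7 (E = -1 - 1*6 = -1 - 6 = -7)
X(w, Y) = -7
F(Q, y) = -7*y (F(Q, y) = y*(-7) = -7*y)
j(p, L) = L²
(j(-6, F(4, 6)) - 156)² = ((-7*6)² - 156)² = ((-42)² - 156)² = (1764 - 156)² = 1608² = 2585664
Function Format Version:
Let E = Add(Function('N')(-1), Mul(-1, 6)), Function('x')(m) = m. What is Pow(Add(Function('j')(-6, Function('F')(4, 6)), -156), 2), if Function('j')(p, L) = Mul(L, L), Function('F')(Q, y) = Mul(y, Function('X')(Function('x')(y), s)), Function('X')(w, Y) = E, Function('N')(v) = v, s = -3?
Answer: 2585664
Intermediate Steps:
E = -7 (E = Add(-1, Mul(-1, 6)) = Add(-1, -6) = -7)
Function('X')(w, Y) = -7
Function('F')(Q, y) = Mul(-7, y) (Function('F')(Q, y) = Mul(y, -7) = Mul(-7, y))
Function('j')(p, L) = Pow(L, 2)
Pow(Add(Function('j')(-6, Function('F')(4, 6)), -156), 2) = Pow(Add(Pow(Mul(-7, 6), 2), -156), 2) = Pow(Add(Pow(-42, 2), -156), 2) = Pow(Add(1764, -156), 2) = Pow(1608, 2) = 2585664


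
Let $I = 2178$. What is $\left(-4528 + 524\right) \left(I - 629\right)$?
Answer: $-6202196$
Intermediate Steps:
$\left(-4528 + 524\right) \left(I - 629\right) = \left(-4528 + 524\right) \left(2178 - 629\right) = \left(-4004\right) 1549 = -6202196$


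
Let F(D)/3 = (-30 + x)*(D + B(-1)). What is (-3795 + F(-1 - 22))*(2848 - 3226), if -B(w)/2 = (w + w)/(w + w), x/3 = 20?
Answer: 2285010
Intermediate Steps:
x = 60 (x = 3*20 = 60)
B(w) = -2 (B(w) = -2*(w + w)/(w + w) = -2*2*w/(2*w) = -2*2*w*1/(2*w) = -2*1 = -2)
F(D) = -180 + 90*D (F(D) = 3*((-30 + 60)*(D - 2)) = 3*(30*(-2 + D)) = 3*(-60 + 30*D) = -180 + 90*D)
(-3795 + F(-1 - 22))*(2848 - 3226) = (-3795 + (-180 + 90*(-1 - 22)))*(2848 - 3226) = (-3795 + (-180 + 90*(-23)))*(-378) = (-3795 + (-180 - 2070))*(-378) = (-3795 - 2250)*(-378) = -6045*(-378) = 2285010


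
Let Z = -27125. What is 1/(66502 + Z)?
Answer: 1/39377 ≈ 2.5396e-5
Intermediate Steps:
1/(66502 + Z) = 1/(66502 - 27125) = 1/39377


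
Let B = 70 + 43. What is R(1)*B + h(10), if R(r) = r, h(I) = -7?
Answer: 106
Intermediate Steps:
B = 113
R(1)*B + h(10) = 1*113 - 7 = 113 - 7 = 106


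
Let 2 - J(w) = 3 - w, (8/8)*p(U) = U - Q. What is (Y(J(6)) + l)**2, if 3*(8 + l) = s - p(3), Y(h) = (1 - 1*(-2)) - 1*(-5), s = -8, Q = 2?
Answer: 9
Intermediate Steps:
p(U) = -2 + U (p(U) = U - 1*2 = U - 2 = -2 + U)
J(w) = -1 + w (J(w) = 2 - (3 - w) = 2 + (-3 + w) = -1 + w)
Y(h) = 8 (Y(h) = (1 + 2) + 5 = 3 + 5 = 8)
l = -11 (l = -8 + (-8 - (-2 + 3))/3 = -8 + (-8 - 1*1)/3 = -8 + (-8 - 1)/3 = -8 + (1/3)*(-9) = -8 - 3 = -11)
(Y(J(6)) + l)**2 = (8 - 11)**2 = (-3)**2 = 9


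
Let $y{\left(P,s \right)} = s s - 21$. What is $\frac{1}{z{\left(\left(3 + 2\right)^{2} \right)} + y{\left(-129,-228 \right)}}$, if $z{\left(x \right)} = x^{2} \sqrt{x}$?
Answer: $\frac{1}{55088} \approx 1.8153 \cdot 10^{-5}$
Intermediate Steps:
$y{\left(P,s \right)} = -21 + s^{2}$ ($y{\left(P,s \right)} = s^{2} - 21 = -21 + s^{2}$)
$z{\left(x \right)} = x^{\frac{5}{2}}$
$\frac{1}{z{\left(\left(3 + 2\right)^{2} \right)} + y{\left(-129,-228 \right)}} = \frac{1}{\left(\left(3 + 2\right)^{2}\right)^{\frac{5}{2}} - \left(21 - \left(-228\right)^{2}\right)} = \frac{1}{\left(5^{2}\right)^{\frac{5}{2}} + \left(-21 + 51984\right)} = \frac{1}{25^{\frac{5}{2}} + 51963} = \frac{1}{3125 + 51963} = \frac{1}{55088}$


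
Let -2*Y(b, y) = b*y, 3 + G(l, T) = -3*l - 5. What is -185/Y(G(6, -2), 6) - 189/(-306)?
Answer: -1163/663 ≈ -1.7541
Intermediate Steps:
G(l, T) = -8 - 3*l (G(l, T) = -3 + (-3*l - 5) = -3 + (-5 - 3*l) = -8 - 3*l)
Y(b, y) = -b*y/2
-185/Y(G(6, -2), 6) - 189/(-306) = -185*(-1/(3*(-8 - 3*6))) - 189/(-306) = -185*(-1/(3*(-8 - 18))) - 189*(-1/306) = -185/((-½*(-26)*6)) + 21/34 = -185/78 + 21/34 = -1163/663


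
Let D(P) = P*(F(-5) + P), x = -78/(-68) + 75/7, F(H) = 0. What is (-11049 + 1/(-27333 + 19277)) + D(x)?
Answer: -1244430931339/114081016 ≈ -10908.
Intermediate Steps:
x = 2823/238 (x = -78*(-1/68) + 75*(1/7) = 39/34 + 75/7 = 2823/238 ≈ 11.861)
D(P) = P**2 (D(P) = P*(0 + P) = P*P = P**2)
(-11049 + 1/(-27333 + 19277)) + D(x) = (-11049 + 1/(-27333 + 19277)) + (2823/238)**2 = (-11049 + 1/(-8056)) + 7969329/56644 = (-11049 - 1/8056) + 7969329/56644 = -89010745/8056 + 7969329/56644 = -1244430931339/114081016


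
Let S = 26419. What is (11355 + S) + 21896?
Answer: 59670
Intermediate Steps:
(11355 + S) + 21896 = (11355 + 26419) + 21896 = 37774 + 21896 = 59670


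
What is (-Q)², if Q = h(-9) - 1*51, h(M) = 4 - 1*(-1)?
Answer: 2116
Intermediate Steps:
h(M) = 5 (h(M) = 4 + 1 = 5)
Q = -46 (Q = 5 - 1*51 = 5 - 51 = -46)
(-Q)² = (-1*(-46))² = 46² = 2116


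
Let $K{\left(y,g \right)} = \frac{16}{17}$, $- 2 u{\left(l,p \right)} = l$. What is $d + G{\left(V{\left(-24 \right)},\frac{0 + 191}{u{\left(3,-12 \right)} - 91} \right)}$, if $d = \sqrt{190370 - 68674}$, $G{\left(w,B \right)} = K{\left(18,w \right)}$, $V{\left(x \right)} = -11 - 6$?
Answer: $\frac{16}{17} + 4 \sqrt{7606} \approx 349.79$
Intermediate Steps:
$u{\left(l,p \right)} = - \frac{l}{2}$
$V{\left(x \right)} = -17$ ($V{\left(x \right)} = -11 - 6 = -17$)
$K{\left(y,g \right)} = \frac{16}{17}$ ($K{\left(y,g \right)} = 16 \cdot \frac{1}{17} = \frac{16}{17}$)
$G{\left(w,B \right)} = \frac{16}{17}$
$d = 4 \sqrt{7606}$ ($d = \sqrt{121696} = 4 \sqrt{7606} \approx 348.85$)
$d + G{\left(V{\left(-24 \right)},\frac{0 + 191}{u{\left(3,-12 \right)} - 91} \right)} = 4 \sqrt{7606} + \frac{16}{17} = \frac{16}{17} + 4 \sqrt{7606}$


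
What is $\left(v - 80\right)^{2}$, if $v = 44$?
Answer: $1296$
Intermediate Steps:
$\left(v - 80\right)^{2} = \left(44 - 80\right)^{2} = \left(-36\right)^{2} = 1296$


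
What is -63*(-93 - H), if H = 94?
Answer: 11781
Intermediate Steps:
-63*(-93 - H) = -63*(-93 - 1*94) = -63*(-93 - 94) = -63*(-187) = 11781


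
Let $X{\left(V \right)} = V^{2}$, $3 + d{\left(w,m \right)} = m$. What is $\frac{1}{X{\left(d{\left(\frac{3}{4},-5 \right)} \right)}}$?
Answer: $\frac{1}{64} \approx 0.015625$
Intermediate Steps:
$d{\left(w,m \right)} = -3 + m$
$\frac{1}{X{\left(d{\left(\frac{3}{4},-5 \right)} \right)}} = \frac{1}{\left(-3 - 5\right)^{2}} = \frac{1}{\left(-8\right)^{2}} = \frac{1}{64}$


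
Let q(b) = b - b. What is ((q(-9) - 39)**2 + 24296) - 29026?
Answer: -3209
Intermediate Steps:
q(b) = 0
((q(-9) - 39)**2 + 24296) - 29026 = ((0 - 39)**2 + 24296) - 29026 = ((-39)**2 + 24296) - 29026 = (1521 + 24296) - 29026 = 25817 - 29026 = -3209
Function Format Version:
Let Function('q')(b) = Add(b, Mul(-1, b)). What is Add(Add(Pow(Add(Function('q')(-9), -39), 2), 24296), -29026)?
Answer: -3209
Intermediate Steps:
Function('q')(b) = 0
Add(Add(Pow(Add(Function('q')(-9), -39), 2), 24296), -29026) = Add(Add(Pow(Add(0, -39), 2), 24296), -29026) = Add(Add(Pow(-39, 2), 24296), -29026) = Add(Add(1521, 24296), -29026) = Add(25817, -29026) = -3209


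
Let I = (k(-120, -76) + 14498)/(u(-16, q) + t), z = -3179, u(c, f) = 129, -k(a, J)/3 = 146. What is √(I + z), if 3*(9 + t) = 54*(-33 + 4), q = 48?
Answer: I*√129847809/201 ≈ 56.692*I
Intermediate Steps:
k(a, J) = -438 (k(a, J) = -3*146 = -438)
t = -531 (t = -9 + (54*(-33 + 4))/3 = -9 + (54*(-29))/3 = -9 + (⅓)*(-1566) = -9 - 522 = -531)
I = -7030/201 (I = (-438 + 14498)/(129 - 531) = 14060/(-402) = 14060*(-1/402) = -7030/201 ≈ -34.975)
√(I + z) = √(-7030/201 - 3179) = √(-646009/201) = I*√129847809/201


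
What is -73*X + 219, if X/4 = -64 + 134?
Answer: -20221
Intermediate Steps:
X = 280 (X = 4*(-64 + 134) = 4*70 = 280)
-73*X + 219 = -73*280 + 219 = -20440 + 219 = -20221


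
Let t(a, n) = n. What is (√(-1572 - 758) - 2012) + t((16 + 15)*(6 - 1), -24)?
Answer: -2036 + I*√2330 ≈ -2036.0 + 48.27*I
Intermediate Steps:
(√(-1572 - 758) - 2012) + t((16 + 15)*(6 - 1), -24) = (√(-1572 - 758) - 2012) - 24 = (√(-2330) - 2012) - 24 = (I*√2330 - 2012) - 24 = (-2012 + I*√2330) - 24 = -2036 + I*√2330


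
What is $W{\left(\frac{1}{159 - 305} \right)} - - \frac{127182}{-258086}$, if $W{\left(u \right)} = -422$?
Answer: $- \frac{54519737}{129043} \approx -422.49$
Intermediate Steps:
$W{\left(\frac{1}{159 - 305} \right)} - - \frac{127182}{-258086} = -422 - - \frac{127182}{-258086} = -422 - \left(-127182\right) \left(- \frac{1}{258086}\right) = -422 - \frac{63591}{129043} = - \frac{54519737}{129043}$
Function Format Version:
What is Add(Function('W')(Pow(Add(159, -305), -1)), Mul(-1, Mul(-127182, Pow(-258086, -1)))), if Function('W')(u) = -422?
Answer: Rational(-54519737, 129043) ≈ -422.49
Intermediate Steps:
Add(Function('W')(Pow(Add(159, -305), -1)), Mul(-1, Mul(-127182, Pow(-258086, -1)))) = Add(-422, Mul(-1, Mul(-127182, Pow(-258086, -1)))) = Add(-422, Mul(-1, Mul(-127182, Rational(-1, 258086)))) = Add(-422, Mul(-1, Rational(63591, 129043))) = Add(-422, Rational(-63591, 129043)) = Rational(-54519737, 129043)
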